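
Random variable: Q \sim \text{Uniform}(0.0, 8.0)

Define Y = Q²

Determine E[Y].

E[Q²] = Var(Q) + (E[Q])² = 5.3333333 + 16 = 21.333333

21.333333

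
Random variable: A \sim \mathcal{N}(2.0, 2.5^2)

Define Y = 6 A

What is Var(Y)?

For Y = aA + b: Var(Y) = a² * Var(A)
Var(A) = 2.5^2 = 6.25
Var(Y) = 6² * 6.25 = 36 * 6.25 = 225

225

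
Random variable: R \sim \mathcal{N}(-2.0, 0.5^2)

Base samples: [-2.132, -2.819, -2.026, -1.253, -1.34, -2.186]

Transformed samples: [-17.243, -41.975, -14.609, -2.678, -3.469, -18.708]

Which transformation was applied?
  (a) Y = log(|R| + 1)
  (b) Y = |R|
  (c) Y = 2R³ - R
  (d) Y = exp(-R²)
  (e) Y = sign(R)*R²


Checking option (c) Y = 2R³ - R:
  R = -2.132 -> Y = -17.243 ✓
  R = -2.819 -> Y = -41.975 ✓
  R = -2.026 -> Y = -14.609 ✓
All samples match this transformation.

(c) 2R³ - R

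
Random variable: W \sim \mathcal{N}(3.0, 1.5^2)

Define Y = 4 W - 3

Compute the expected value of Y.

For Y = 4W - 3:
E[Y] = 4 * E[W] - 3
E[W] = 3.0 = 3
E[Y] = 4 * 3 - 3 = 9

9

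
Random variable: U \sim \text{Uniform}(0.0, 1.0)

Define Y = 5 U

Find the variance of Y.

For Y = aU + b: Var(Y) = a² * Var(U)
Var(U) = (1 - 0)^2/12 = 0.083333333
Var(Y) = 5² * 0.083333333 = 25 * 0.083333333 = 2.0833333

2.0833333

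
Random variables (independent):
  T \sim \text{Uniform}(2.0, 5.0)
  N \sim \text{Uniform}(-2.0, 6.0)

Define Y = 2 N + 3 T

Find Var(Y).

For independent RVs: Var(aX + bY) = a²Var(X) + b²Var(Y)
Var(T) = 0.75
Var(N) = 5.3333333
Var(Y) = 3²*0.75 + 2²*5.3333333
= 9*0.75 + 4*5.3333333 = 28.083333

28.083333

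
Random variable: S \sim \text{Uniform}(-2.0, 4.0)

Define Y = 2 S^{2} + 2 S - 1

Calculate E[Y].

E[Y] = 2*E[S²] + 2*E[S] - 1
E[S] = 1
E[S²] = Var(S) + (E[S])² = 3 + 1 = 4
E[Y] = 2*4 + 2*1 - 1 = 9

9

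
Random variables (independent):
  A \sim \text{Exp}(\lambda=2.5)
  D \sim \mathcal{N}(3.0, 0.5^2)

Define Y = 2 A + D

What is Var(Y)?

For independent RVs: Var(aX + bY) = a²Var(X) + b²Var(Y)
Var(A) = 0.16
Var(D) = 0.25
Var(Y) = 2²*0.16 + 1²*0.25
= 4*0.16 + 1*0.25 = 0.89

0.89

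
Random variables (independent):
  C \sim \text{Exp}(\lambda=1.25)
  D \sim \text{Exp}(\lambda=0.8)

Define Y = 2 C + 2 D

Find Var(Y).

For independent RVs: Var(aX + bY) = a²Var(X) + b²Var(Y)
Var(C) = 0.64
Var(D) = 1.5625
Var(Y) = 2²*0.64 + 2²*1.5625
= 4*0.64 + 4*1.5625 = 8.81

8.81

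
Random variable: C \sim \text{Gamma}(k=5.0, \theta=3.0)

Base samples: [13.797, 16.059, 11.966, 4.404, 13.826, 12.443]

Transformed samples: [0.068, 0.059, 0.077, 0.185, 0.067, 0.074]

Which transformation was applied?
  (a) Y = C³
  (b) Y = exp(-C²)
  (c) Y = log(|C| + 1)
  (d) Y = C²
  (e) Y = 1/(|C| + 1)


Checking option (e) Y = 1/(|C| + 1):
  C = 13.797 -> Y = 0.068 ✓
  C = 16.059 -> Y = 0.059 ✓
  C = 11.966 -> Y = 0.077 ✓
All samples match this transformation.

(e) 1/(|C| + 1)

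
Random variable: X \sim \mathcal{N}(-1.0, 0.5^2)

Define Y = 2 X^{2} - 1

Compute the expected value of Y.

E[Y] = 2*E[X²] - 1
E[X] = -1
E[X²] = Var(X) + (E[X])² = 0.25 + 1 = 1.25
E[Y] = 2*1.25 - 1 = 1.5

1.5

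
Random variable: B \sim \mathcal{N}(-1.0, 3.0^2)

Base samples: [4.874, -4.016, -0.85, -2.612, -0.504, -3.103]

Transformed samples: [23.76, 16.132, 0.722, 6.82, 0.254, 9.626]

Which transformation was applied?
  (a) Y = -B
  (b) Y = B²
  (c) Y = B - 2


Checking option (b) Y = B²:
  B = 4.874 -> Y = 23.76 ✓
  B = -4.016 -> Y = 16.132 ✓
  B = -0.85 -> Y = 0.722 ✓
All samples match this transformation.

(b) B²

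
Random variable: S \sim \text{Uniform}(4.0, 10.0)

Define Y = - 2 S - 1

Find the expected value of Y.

For Y = -2S - 1:
E[Y] = -2 * E[S] - 1
E[S] = (4 + 10)/2 = 7
E[Y] = -2 * 7 - 1 = -15

-15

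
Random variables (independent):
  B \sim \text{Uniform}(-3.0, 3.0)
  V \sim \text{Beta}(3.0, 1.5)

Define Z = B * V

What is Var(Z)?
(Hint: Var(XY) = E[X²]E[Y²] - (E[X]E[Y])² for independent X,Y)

Var(XY) = E[X²]E[Y²] - (E[X]E[Y])²
E[B] = 0, Var(B) = 3
E[V] = 0.66666667, Var(V) = 0.04040404
E[B²] = 3 + 0² = 3
E[V²] = 0.04040404 + 0.66666667² = 0.48484848
Var(Z) = 3*0.48484848 - (0*0.66666667)²
= 1.4545455 - 0 = 1.4545455

1.4545455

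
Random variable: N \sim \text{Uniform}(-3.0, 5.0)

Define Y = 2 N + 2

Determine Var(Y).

For Y = aN + b: Var(Y) = a² * Var(N)
Var(N) = (5 + 3)^2/12 = 5.3333333
Var(Y) = 2² * 5.3333333 = 4 * 5.3333333 = 21.333333

21.333333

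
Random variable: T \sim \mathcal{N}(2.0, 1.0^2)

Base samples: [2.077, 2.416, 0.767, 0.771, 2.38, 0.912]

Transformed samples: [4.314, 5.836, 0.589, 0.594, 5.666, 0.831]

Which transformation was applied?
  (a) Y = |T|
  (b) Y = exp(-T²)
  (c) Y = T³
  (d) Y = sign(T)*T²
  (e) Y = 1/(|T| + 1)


Checking option (d) Y = sign(T)*T²:
  T = 2.077 -> Y = 4.314 ✓
  T = 2.416 -> Y = 5.836 ✓
  T = 0.767 -> Y = 0.589 ✓
All samples match this transformation.

(d) sign(T)*T²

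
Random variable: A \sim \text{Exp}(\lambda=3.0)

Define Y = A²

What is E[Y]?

E[A²] = Var(A) + (E[A])² = 0.11111111 + 0.11111111 = 0.22222222

0.22222222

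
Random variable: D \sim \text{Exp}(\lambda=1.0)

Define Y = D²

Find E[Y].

Using E[X²] = Var(X) + (E[X])²:
E[D] = 1
Var(D) = 1/1.0^2 = 1
E[D²] = 1 + 1² = 1 + 1 = 2

2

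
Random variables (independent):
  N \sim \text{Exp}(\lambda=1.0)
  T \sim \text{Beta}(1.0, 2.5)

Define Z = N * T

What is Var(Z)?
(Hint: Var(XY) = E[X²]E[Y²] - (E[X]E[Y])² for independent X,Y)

Var(XY) = E[X²]E[Y²] - (E[X]E[Y])²
E[N] = 1, Var(N) = 1
E[T] = 0.28571429, Var(T) = 0.045351474
E[N²] = 1 + 1² = 2
E[T²] = 0.045351474 + 0.28571429² = 0.12698413
Var(Z) = 2*0.12698413 - (1*0.28571429)²
= 0.25396825 - 0.081632653 = 0.1723356

0.1723356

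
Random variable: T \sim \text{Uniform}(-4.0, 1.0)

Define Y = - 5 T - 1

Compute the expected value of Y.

For Y = -5T - 1:
E[Y] = -5 * E[T] - 1
E[T] = (-4 + 1)/2 = -1.5
E[Y] = -5 * (-1.5) - 1 = 6.5

6.5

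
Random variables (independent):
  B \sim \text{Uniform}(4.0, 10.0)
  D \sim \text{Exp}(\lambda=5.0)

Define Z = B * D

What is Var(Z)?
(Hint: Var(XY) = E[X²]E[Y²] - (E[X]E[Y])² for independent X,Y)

Var(XY) = E[X²]E[Y²] - (E[X]E[Y])²
E[B] = 7, Var(B) = 3
E[D] = 0.2, Var(D) = 0.04
E[B²] = 3 + 7² = 52
E[D²] = 0.04 + 0.2² = 0.08
Var(Z) = 52*0.08 - (7*0.2)²
= 4.16 - 1.96 = 2.2

2.2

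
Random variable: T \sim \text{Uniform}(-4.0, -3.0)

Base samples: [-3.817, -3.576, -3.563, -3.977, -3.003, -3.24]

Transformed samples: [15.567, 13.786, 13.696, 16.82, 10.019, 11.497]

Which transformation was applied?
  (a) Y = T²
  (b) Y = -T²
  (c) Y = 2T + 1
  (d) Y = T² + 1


Checking option (d) Y = T² + 1:
  T = -3.817 -> Y = 15.567 ✓
  T = -3.576 -> Y = 13.786 ✓
  T = -3.563 -> Y = 13.696 ✓
All samples match this transformation.

(d) T² + 1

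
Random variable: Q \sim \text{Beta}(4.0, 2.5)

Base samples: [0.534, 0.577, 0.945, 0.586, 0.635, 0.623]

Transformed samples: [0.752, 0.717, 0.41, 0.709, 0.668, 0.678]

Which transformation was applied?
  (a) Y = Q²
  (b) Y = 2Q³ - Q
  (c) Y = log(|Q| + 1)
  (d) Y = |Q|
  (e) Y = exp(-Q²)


Checking option (e) Y = exp(-Q²):
  Q = 0.534 -> Y = 0.752 ✓
  Q = 0.577 -> Y = 0.717 ✓
  Q = 0.945 -> Y = 0.41 ✓
All samples match this transformation.

(e) exp(-Q²)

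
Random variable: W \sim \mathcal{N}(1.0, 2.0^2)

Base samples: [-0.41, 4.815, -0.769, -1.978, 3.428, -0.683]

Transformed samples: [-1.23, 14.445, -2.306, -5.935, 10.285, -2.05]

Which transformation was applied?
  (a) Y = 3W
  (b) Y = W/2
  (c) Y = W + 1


Checking option (a) Y = 3W:
  W = -0.41 -> Y = -1.23 ✓
  W = 4.815 -> Y = 14.445 ✓
  W = -0.769 -> Y = -2.306 ✓
All samples match this transformation.

(a) 3W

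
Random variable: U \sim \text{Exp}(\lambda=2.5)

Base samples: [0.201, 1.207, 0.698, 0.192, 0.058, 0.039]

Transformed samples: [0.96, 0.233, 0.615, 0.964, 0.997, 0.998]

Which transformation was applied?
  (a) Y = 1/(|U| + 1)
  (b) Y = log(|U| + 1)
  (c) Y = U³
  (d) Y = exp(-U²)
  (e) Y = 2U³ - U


Checking option (d) Y = exp(-U²):
  U = 0.201 -> Y = 0.96 ✓
  U = 1.207 -> Y = 0.233 ✓
  U = 0.698 -> Y = 0.615 ✓
All samples match this transformation.

(d) exp(-U²)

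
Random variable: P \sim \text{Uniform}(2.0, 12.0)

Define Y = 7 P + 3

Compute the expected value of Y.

For Y = 7P + 3:
E[Y] = 7 * E[P] + 3
E[P] = (2 + 12)/2 = 7
E[Y] = 7 * 7 + 3 = 52

52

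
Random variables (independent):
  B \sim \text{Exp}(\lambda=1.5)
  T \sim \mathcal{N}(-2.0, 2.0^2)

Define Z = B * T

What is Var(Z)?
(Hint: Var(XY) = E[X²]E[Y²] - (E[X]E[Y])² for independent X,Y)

Var(XY) = E[X²]E[Y²] - (E[X]E[Y])²
E[B] = 0.66666667, Var(B) = 0.44444444
E[T] = -2, Var(T) = 4
E[B²] = 0.44444444 + 0.66666667² = 0.88888889
E[T²] = 4 + (-2)² = 8
Var(Z) = 0.88888889*8 - (0.66666667*(-2))²
= 7.1111111 - 1.7777778 = 5.3333333

5.3333333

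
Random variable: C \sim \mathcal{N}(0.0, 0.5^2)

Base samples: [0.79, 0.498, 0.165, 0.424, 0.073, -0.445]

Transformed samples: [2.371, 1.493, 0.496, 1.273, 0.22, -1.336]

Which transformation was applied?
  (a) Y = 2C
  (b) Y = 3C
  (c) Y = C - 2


Checking option (b) Y = 3C:
  C = 0.79 -> Y = 2.371 ✓
  C = 0.498 -> Y = 1.493 ✓
  C = 0.165 -> Y = 0.496 ✓
All samples match this transformation.

(b) 3C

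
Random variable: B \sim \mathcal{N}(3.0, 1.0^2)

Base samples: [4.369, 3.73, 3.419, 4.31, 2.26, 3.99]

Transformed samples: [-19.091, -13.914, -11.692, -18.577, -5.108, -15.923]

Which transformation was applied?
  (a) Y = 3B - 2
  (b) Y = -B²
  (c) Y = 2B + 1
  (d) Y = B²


Checking option (b) Y = -B²:
  B = 4.369 -> Y = -19.091 ✓
  B = 3.73 -> Y = -13.914 ✓
  B = 3.419 -> Y = -11.692 ✓
All samples match this transformation.

(b) -B²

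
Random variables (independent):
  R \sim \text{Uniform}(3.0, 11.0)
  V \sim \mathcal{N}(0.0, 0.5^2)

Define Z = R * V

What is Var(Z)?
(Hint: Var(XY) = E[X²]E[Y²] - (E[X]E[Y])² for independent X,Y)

Var(XY) = E[X²]E[Y²] - (E[X]E[Y])²
E[R] = 7, Var(R) = 5.3333333
E[V] = 0, Var(V) = 0.25
E[R²] = 5.3333333 + 7² = 54.333333
E[V²] = 0.25 + 0² = 0.25
Var(Z) = 54.333333*0.25 - (7*0)²
= 13.583333 - 0 = 13.583333

13.583333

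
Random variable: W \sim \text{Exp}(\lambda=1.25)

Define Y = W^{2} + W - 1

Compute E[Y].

E[Y] = 1*E[W²] + 1*E[W] - 1
E[W] = 0.8
E[W²] = Var(W) + (E[W])² = 0.64 + 0.64 = 1.28
E[Y] = 1*1.28 + 1*0.8 - 1 = 1.08

1.08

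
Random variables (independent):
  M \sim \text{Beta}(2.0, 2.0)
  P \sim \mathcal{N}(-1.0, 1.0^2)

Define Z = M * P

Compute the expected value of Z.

For independent RVs: E[XY] = E[X]*E[Y]
E[M] = 0.5
E[P] = -1
E[Z] = 0.5 * (-1) = -0.5

-0.5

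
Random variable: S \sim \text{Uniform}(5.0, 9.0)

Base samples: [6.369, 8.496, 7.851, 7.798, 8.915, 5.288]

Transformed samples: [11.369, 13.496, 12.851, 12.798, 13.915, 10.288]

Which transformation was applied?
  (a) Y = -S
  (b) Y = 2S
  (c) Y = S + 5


Checking option (c) Y = S + 5:
  S = 6.369 -> Y = 11.369 ✓
  S = 8.496 -> Y = 13.496 ✓
  S = 7.851 -> Y = 12.851 ✓
All samples match this transformation.

(c) S + 5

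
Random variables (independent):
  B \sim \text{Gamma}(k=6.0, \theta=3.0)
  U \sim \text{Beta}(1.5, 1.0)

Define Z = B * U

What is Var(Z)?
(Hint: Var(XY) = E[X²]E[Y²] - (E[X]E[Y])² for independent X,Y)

Var(XY) = E[X²]E[Y²] - (E[X]E[Y])²
E[B] = 18, Var(B) = 54
E[U] = 0.6, Var(U) = 0.068571429
E[B²] = 54 + 18² = 378
E[U²] = 0.068571429 + 0.6² = 0.42857143
Var(Z) = 378*0.42857143 - (18*0.6)²
= 162 - 116.64 = 45.36

45.36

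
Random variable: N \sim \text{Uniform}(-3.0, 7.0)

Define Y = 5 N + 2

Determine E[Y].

For Y = 5N + 2:
E[Y] = 5 * E[N] + 2
E[N] = (-3 + 7)/2 = 2
E[Y] = 5 * 2 + 2 = 12

12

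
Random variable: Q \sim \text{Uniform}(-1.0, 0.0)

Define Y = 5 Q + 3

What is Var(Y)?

For Y = aQ + b: Var(Y) = a² * Var(Q)
Var(Q) = (0 + 1)^2/12 = 0.083333333
Var(Y) = 5² * 0.083333333 = 25 * 0.083333333 = 2.0833333

2.0833333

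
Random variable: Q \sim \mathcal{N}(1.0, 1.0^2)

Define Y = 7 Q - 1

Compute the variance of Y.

For Y = aQ + b: Var(Y) = a² * Var(Q)
Var(Q) = 1.0^2 = 1
Var(Y) = 7² * 1 = 49 * 1 = 49

49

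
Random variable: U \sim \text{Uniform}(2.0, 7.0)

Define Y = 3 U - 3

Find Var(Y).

For Y = aU + b: Var(Y) = a² * Var(U)
Var(U) = (7 - 2)^2/12 = 2.0833333
Var(Y) = 3² * 2.0833333 = 9 * 2.0833333 = 18.75

18.75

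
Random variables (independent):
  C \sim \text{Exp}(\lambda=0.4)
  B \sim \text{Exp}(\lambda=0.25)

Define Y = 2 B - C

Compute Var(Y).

For independent RVs: Var(aX + bY) = a²Var(X) + b²Var(Y)
Var(C) = 6.25
Var(B) = 16
Var(Y) = (-1)²*6.25 + 2²*16
= 1*6.25 + 4*16 = 70.25

70.25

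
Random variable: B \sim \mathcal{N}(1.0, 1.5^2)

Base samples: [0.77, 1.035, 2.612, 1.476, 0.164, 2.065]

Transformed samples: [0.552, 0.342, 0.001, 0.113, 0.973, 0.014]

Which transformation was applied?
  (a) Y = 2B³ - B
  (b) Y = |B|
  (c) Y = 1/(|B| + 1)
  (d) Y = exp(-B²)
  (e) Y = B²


Checking option (d) Y = exp(-B²):
  B = 0.77 -> Y = 0.552 ✓
  B = 1.035 -> Y = 0.342 ✓
  B = 2.612 -> Y = 0.001 ✓
All samples match this transformation.

(d) exp(-B²)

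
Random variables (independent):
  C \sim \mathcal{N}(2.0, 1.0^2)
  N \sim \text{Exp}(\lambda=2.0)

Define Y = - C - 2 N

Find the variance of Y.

For independent RVs: Var(aX + bY) = a²Var(X) + b²Var(Y)
Var(C) = 1
Var(N) = 0.25
Var(Y) = (-1)²*1 + (-2)²*0.25
= 1*1 + 4*0.25 = 2

2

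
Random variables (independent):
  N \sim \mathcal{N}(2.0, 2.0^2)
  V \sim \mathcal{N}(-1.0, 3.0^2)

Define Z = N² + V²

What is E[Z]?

E[Z] = E[N²] + E[V²]
E[N²] = Var(N) + E[N]² = 4 + 4 = 8
E[V²] = Var(V) + E[V]² = 9 + 1 = 10
E[Z] = 8 + 10 = 18

18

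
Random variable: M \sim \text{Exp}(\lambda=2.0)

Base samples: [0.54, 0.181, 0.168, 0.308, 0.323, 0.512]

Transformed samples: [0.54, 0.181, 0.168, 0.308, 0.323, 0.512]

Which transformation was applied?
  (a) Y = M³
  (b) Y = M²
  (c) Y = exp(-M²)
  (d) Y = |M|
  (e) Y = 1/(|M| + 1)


Checking option (d) Y = |M|:
  M = 0.54 -> Y = 0.54 ✓
  M = 0.181 -> Y = 0.181 ✓
  M = 0.168 -> Y = 0.168 ✓
All samples match this transformation.

(d) |M|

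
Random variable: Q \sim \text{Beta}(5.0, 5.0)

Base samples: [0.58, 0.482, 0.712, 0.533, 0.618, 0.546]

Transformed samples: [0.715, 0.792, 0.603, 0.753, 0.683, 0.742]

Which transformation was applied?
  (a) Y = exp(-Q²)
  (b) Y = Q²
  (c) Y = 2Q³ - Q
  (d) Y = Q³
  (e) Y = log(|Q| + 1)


Checking option (a) Y = exp(-Q²):
  Q = 0.58 -> Y = 0.715 ✓
  Q = 0.482 -> Y = 0.792 ✓
  Q = 0.712 -> Y = 0.603 ✓
All samples match this transformation.

(a) exp(-Q²)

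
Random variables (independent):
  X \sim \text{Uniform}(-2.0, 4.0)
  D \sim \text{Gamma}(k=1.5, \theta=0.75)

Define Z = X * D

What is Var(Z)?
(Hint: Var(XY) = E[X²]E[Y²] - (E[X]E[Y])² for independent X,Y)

Var(XY) = E[X²]E[Y²] - (E[X]E[Y])²
E[X] = 1, Var(X) = 3
E[D] = 1.125, Var(D) = 0.84375
E[X²] = 3 + 1² = 4
E[D²] = 0.84375 + 1.125² = 2.109375
Var(Z) = 4*2.109375 - (1*1.125)²
= 8.4375 - 1.265625 = 7.171875

7.171875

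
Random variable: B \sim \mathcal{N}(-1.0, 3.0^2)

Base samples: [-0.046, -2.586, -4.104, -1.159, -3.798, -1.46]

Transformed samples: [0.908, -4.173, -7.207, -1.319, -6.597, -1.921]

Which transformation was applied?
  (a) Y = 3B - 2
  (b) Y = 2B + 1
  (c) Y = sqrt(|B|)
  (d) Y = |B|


Checking option (b) Y = 2B + 1:
  B = -0.046 -> Y = 0.908 ✓
  B = -2.586 -> Y = -4.173 ✓
  B = -4.104 -> Y = -7.207 ✓
All samples match this transformation.

(b) 2B + 1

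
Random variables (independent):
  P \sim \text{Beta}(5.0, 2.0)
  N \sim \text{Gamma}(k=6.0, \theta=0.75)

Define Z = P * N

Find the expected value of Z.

For independent RVs: E[XY] = E[X]*E[Y]
E[P] = 0.71428571
E[N] = 4.5
E[Z] = 0.71428571 * 4.5 = 3.2142857

3.2142857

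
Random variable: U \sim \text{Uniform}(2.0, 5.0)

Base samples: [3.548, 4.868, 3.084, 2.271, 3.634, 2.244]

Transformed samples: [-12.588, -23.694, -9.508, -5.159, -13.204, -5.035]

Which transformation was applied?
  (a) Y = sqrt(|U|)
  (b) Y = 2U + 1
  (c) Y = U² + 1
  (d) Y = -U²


Checking option (d) Y = -U²:
  U = 3.548 -> Y = -12.588 ✓
  U = 4.868 -> Y = -23.694 ✓
  U = 3.084 -> Y = -9.508 ✓
All samples match this transformation.

(d) -U²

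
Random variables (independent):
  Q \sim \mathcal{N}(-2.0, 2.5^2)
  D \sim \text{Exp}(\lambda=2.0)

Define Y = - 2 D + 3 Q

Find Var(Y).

For independent RVs: Var(aX + bY) = a²Var(X) + b²Var(Y)
Var(Q) = 6.25
Var(D) = 0.25
Var(Y) = 3²*6.25 + (-2)²*0.25
= 9*6.25 + 4*0.25 = 57.25

57.25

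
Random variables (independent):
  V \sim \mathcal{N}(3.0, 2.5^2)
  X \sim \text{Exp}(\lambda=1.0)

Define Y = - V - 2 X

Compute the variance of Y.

For independent RVs: Var(aX + bY) = a²Var(X) + b²Var(Y)
Var(V) = 6.25
Var(X) = 1
Var(Y) = (-1)²*6.25 + (-2)²*1
= 1*6.25 + 4*1 = 10.25

10.25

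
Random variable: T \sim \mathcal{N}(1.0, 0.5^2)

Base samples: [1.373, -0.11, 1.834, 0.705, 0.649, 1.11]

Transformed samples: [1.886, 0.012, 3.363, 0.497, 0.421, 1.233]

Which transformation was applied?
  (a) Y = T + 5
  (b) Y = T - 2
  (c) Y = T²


Checking option (c) Y = T²:
  T = 1.373 -> Y = 1.886 ✓
  T = -0.11 -> Y = 0.012 ✓
  T = 1.834 -> Y = 3.363 ✓
All samples match this transformation.

(c) T²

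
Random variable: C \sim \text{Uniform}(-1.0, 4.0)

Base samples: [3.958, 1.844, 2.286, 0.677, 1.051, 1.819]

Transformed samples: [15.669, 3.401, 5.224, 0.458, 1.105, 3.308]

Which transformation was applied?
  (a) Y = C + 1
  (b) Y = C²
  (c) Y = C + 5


Checking option (b) Y = C²:
  C = 3.958 -> Y = 15.669 ✓
  C = 1.844 -> Y = 3.401 ✓
  C = 2.286 -> Y = 5.224 ✓
All samples match this transformation.

(b) C²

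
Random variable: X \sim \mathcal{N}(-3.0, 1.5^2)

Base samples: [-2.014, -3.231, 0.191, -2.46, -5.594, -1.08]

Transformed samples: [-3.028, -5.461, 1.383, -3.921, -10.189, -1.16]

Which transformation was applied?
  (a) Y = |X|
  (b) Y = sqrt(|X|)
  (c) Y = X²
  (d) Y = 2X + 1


Checking option (d) Y = 2X + 1:
  X = -2.014 -> Y = -3.028 ✓
  X = -3.231 -> Y = -5.461 ✓
  X = 0.191 -> Y = 1.383 ✓
All samples match this transformation.

(d) 2X + 1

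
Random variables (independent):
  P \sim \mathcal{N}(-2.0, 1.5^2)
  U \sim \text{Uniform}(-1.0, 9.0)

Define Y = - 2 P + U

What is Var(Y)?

For independent RVs: Var(aX + bY) = a²Var(X) + b²Var(Y)
Var(P) = 2.25
Var(U) = 8.3333333
Var(Y) = (-2)²*2.25 + 1²*8.3333333
= 4*2.25 + 1*8.3333333 = 17.333333

17.333333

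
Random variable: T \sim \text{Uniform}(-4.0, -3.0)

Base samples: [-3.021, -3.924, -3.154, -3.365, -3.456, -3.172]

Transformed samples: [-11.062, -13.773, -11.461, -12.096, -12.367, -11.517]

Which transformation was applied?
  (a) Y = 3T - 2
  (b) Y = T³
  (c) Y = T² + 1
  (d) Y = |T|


Checking option (a) Y = 3T - 2:
  T = -3.021 -> Y = -11.062 ✓
  T = -3.924 -> Y = -13.773 ✓
  T = -3.154 -> Y = -11.461 ✓
All samples match this transformation.

(a) 3T - 2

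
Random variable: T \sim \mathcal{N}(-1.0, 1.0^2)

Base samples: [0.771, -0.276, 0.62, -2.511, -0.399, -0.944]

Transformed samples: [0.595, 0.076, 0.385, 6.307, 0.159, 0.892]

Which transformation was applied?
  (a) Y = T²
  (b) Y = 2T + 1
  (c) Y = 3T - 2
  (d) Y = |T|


Checking option (a) Y = T²:
  T = 0.771 -> Y = 0.595 ✓
  T = -0.276 -> Y = 0.076 ✓
  T = 0.62 -> Y = 0.385 ✓
All samples match this transformation.

(a) T²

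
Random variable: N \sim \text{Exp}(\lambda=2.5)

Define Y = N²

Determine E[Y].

Using E[X²] = Var(X) + (E[X])²:
E[N] = 0.4
Var(N) = 1/2.5^2 = 0.16
E[N²] = 0.16 + 0.4² = 0.16 + 0.16 = 0.32

0.32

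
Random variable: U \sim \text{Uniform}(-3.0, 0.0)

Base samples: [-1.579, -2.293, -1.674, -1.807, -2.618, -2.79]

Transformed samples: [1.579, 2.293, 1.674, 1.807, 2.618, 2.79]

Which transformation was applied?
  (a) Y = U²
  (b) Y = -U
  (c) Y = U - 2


Checking option (b) Y = -U:
  U = -1.579 -> Y = 1.579 ✓
  U = -2.293 -> Y = 2.293 ✓
  U = -1.674 -> Y = 1.674 ✓
All samples match this transformation.

(b) -U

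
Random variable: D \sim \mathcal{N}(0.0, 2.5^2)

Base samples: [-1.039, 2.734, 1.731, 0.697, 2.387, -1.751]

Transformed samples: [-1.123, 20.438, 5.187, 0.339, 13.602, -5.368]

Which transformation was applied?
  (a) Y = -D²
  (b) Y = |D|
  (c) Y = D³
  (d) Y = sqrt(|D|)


Checking option (c) Y = D³:
  D = -1.039 -> Y = -1.123 ✓
  D = 2.734 -> Y = 20.438 ✓
  D = 1.731 -> Y = 5.187 ✓
All samples match this transformation.

(c) D³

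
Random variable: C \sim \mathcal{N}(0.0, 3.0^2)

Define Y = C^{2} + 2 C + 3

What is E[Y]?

E[Y] = 1*E[C²] + 2*E[C] + 3
E[C] = 0
E[C²] = Var(C) + (E[C])² = 9 + 0 = 9
E[Y] = 1*9 + 2*0 + 3 = 12

12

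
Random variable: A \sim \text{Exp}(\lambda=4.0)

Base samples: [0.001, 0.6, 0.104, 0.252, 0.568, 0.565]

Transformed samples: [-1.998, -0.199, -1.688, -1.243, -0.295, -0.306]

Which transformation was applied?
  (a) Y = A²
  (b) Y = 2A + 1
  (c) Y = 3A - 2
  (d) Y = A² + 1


Checking option (c) Y = 3A - 2:
  A = 0.001 -> Y = -1.998 ✓
  A = 0.6 -> Y = -0.199 ✓
  A = 0.104 -> Y = -1.688 ✓
All samples match this transformation.

(c) 3A - 2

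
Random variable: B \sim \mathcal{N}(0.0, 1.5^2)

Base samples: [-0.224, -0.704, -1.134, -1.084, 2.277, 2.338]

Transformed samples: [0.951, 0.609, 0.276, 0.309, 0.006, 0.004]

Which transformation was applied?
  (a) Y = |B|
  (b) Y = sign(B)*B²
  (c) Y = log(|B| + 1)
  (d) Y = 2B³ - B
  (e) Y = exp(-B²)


Checking option (e) Y = exp(-B²):
  B = -0.224 -> Y = 0.951 ✓
  B = -0.704 -> Y = 0.609 ✓
  B = -1.134 -> Y = 0.276 ✓
All samples match this transformation.

(e) exp(-B²)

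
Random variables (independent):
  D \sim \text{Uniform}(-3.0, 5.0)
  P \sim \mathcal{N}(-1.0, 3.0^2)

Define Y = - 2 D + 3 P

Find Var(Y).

For independent RVs: Var(aX + bY) = a²Var(X) + b²Var(Y)
Var(D) = 5.3333333
Var(P) = 9
Var(Y) = (-2)²*5.3333333 + 3²*9
= 4*5.3333333 + 9*9 = 102.33333

102.33333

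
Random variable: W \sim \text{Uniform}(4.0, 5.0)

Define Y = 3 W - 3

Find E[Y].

For Y = 3W - 3:
E[Y] = 3 * E[W] - 3
E[W] = (4 + 5)/2 = 4.5
E[Y] = 3 * 4.5 - 3 = 10.5

10.5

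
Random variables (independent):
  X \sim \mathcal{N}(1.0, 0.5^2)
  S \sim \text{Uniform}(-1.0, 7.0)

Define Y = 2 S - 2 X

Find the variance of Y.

For independent RVs: Var(aX + bY) = a²Var(X) + b²Var(Y)
Var(X) = 0.25
Var(S) = 5.3333333
Var(Y) = (-2)²*0.25 + 2²*5.3333333
= 4*0.25 + 4*5.3333333 = 22.333333

22.333333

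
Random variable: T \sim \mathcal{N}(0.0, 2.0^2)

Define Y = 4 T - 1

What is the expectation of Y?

For Y = 4T - 1:
E[Y] = 4 * E[T] - 1
E[T] = 0.0 = 0
E[Y] = 4 * 0 - 1 = -1

-1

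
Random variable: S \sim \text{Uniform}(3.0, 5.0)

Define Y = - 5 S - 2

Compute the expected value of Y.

For Y = -5S - 2:
E[Y] = -5 * E[S] - 2
E[S] = (3 + 5)/2 = 4
E[Y] = -5 * 4 - 2 = -22

-22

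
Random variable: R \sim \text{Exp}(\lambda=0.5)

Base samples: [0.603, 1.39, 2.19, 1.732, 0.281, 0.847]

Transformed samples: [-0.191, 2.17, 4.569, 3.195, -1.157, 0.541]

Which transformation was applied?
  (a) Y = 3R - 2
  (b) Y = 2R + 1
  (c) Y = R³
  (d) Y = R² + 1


Checking option (a) Y = 3R - 2:
  R = 0.603 -> Y = -0.191 ✓
  R = 1.39 -> Y = 2.17 ✓
  R = 2.19 -> Y = 4.569 ✓
All samples match this transformation.

(a) 3R - 2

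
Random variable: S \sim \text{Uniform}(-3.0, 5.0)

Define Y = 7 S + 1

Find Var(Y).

For Y = aS + b: Var(Y) = a² * Var(S)
Var(S) = (5 + 3)^2/12 = 5.3333333
Var(Y) = 7² * 5.3333333 = 49 * 5.3333333 = 261.33333

261.33333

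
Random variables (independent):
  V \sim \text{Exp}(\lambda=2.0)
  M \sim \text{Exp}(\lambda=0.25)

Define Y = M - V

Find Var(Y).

For independent RVs: Var(aX + bY) = a²Var(X) + b²Var(Y)
Var(V) = 0.25
Var(M) = 16
Var(Y) = (-1)²*0.25 + 1²*16
= 1*0.25 + 1*16 = 16.25

16.25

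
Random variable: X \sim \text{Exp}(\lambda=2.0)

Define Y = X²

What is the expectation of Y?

E[X²] = Var(X) + (E[X])² = 0.25 + 0.25 = 0.5

0.5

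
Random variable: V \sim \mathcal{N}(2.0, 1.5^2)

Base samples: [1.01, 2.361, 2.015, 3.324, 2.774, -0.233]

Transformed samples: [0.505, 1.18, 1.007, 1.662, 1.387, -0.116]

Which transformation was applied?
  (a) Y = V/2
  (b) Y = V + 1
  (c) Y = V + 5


Checking option (a) Y = V/2:
  V = 1.01 -> Y = 0.505 ✓
  V = 2.361 -> Y = 1.18 ✓
  V = 2.015 -> Y = 1.007 ✓
All samples match this transformation.

(a) V/2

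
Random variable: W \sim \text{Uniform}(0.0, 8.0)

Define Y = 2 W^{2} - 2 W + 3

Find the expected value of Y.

E[Y] = 2*E[W²] - 2*E[W] + 3
E[W] = 4
E[W²] = Var(W) + (E[W])² = 5.3333333 + 16 = 21.333333
E[Y] = 2*21.333333 - 2*4 + 3 = 37.666667

37.666667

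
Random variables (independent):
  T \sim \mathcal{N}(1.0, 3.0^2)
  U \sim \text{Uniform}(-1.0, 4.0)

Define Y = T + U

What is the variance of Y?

For independent RVs: Var(aX + bY) = a²Var(X) + b²Var(Y)
Var(T) = 9
Var(U) = 2.0833333
Var(Y) = 1²*9 + 1²*2.0833333
= 1*9 + 1*2.0833333 = 11.083333

11.083333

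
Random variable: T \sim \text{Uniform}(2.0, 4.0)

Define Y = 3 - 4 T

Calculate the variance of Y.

For Y = aT + b: Var(Y) = a² * Var(T)
Var(T) = (4 - 2)^2/12 = 0.33333333
Var(Y) = (-4)² * 0.33333333 = 16 * 0.33333333 = 5.3333333

5.3333333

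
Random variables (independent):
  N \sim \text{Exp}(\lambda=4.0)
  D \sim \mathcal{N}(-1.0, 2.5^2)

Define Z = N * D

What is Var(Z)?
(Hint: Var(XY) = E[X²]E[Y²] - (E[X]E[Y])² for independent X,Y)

Var(XY) = E[X²]E[Y²] - (E[X]E[Y])²
E[N] = 0.25, Var(N) = 0.0625
E[D] = -1, Var(D) = 6.25
E[N²] = 0.0625 + 0.25² = 0.125
E[D²] = 6.25 + (-1)² = 7.25
Var(Z) = 0.125*7.25 - (0.25*(-1))²
= 0.90625 - 0.0625 = 0.84375

0.84375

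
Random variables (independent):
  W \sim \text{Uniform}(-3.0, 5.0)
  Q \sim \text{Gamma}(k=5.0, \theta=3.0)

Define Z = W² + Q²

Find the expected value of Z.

E[Z] = E[W²] + E[Q²]
E[W²] = Var(W) + E[W]² = 5.3333333 + 1 = 6.3333333
E[Q²] = Var(Q) + E[Q]² = 45 + 225 = 270
E[Z] = 6.3333333 + 270 = 276.33333

276.33333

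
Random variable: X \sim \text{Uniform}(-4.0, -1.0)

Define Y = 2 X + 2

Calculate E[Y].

For Y = 2X + 2:
E[Y] = 2 * E[X] + 2
E[X] = (-4 - 1)/2 = -2.5
E[Y] = 2 * (-2.5) + 2 = -3

-3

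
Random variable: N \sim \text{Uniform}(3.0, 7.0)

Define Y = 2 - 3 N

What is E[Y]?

For Y = -3N + 2:
E[Y] = -3 * E[N] + 2
E[N] = (3 + 7)/2 = 5
E[Y] = -3 * 5 + 2 = -13

-13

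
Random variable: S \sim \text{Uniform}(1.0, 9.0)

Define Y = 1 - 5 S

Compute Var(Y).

For Y = aS + b: Var(Y) = a² * Var(S)
Var(S) = (9 - 1)^2/12 = 5.3333333
Var(Y) = (-5)² * 5.3333333 = 25 * 5.3333333 = 133.33333

133.33333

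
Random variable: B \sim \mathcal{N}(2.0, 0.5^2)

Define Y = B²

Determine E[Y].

E[B²] = Var(B) + (E[B])² = 0.25 + 4 = 4.25

4.25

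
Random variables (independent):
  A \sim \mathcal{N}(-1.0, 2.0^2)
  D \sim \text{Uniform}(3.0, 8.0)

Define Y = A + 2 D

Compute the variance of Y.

For independent RVs: Var(aX + bY) = a²Var(X) + b²Var(Y)
Var(A) = 4
Var(D) = 2.0833333
Var(Y) = 1²*4 + 2²*2.0833333
= 1*4 + 4*2.0833333 = 12.333333

12.333333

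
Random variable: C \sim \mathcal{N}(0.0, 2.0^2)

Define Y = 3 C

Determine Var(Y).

For Y = aC + b: Var(Y) = a² * Var(C)
Var(C) = 2.0^2 = 4
Var(Y) = 3² * 4 = 9 * 4 = 36

36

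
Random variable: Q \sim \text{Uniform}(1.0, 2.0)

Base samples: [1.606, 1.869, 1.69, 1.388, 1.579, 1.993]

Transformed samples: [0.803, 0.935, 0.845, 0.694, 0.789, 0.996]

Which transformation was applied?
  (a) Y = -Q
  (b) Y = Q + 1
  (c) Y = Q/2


Checking option (c) Y = Q/2:
  Q = 1.606 -> Y = 0.803 ✓
  Q = 1.869 -> Y = 0.935 ✓
  Q = 1.69 -> Y = 0.845 ✓
All samples match this transformation.

(c) Q/2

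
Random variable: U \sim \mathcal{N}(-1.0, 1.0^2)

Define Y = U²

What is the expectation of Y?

Using E[X²] = Var(X) + (E[X])²:
E[U] = -1
Var(U) = 1.0^2 = 1
E[U²] = 1 + (-1)² = 1 + 1 = 2

2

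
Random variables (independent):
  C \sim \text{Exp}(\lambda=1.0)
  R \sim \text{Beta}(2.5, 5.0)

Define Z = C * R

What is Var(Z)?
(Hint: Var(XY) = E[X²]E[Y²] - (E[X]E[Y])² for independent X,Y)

Var(XY) = E[X²]E[Y²] - (E[X]E[Y])²
E[C] = 1, Var(C) = 1
E[R] = 0.33333333, Var(R) = 0.026143791
E[C²] = 1 + 1² = 2
E[R²] = 0.026143791 + 0.33333333² = 0.1372549
Var(Z) = 2*0.1372549 - (1*0.33333333)²
= 0.2745098 - 0.11111111 = 0.16339869

0.16339869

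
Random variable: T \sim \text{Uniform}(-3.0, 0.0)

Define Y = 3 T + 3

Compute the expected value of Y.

For Y = 3T + 3:
E[Y] = 3 * E[T] + 3
E[T] = (-3 + 0)/2 = -1.5
E[Y] = 3 * (-1.5) + 3 = -1.5

-1.5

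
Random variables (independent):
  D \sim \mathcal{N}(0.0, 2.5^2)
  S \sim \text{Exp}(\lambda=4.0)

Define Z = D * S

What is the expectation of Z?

For independent RVs: E[XY] = E[X]*E[Y]
E[D] = 0
E[S] = 0.25
E[Z] = 0 * 0.25 = 0

0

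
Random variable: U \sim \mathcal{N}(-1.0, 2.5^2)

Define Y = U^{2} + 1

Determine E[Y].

E[Y] = 1*E[U²] + 1
E[U] = -1
E[U²] = Var(U) + (E[U])² = 6.25 + 1 = 7.25
E[Y] = 1*7.25 + 1 = 8.25

8.25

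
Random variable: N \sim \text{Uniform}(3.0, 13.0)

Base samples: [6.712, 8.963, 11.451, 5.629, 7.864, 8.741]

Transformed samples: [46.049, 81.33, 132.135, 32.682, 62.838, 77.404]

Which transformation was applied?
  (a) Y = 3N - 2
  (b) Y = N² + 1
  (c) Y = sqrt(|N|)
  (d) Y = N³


Checking option (b) Y = N² + 1:
  N = 6.712 -> Y = 46.049 ✓
  N = 8.963 -> Y = 81.33 ✓
  N = 11.451 -> Y = 132.135 ✓
All samples match this transformation.

(b) N² + 1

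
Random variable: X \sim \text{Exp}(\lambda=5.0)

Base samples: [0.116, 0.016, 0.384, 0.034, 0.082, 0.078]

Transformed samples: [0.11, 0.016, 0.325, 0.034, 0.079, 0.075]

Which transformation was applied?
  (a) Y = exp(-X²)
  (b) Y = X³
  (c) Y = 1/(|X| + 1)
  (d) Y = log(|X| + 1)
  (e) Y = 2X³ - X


Checking option (d) Y = log(|X| + 1):
  X = 0.116 -> Y = 0.11 ✓
  X = 0.016 -> Y = 0.016 ✓
  X = 0.384 -> Y = 0.325 ✓
All samples match this transformation.

(d) log(|X| + 1)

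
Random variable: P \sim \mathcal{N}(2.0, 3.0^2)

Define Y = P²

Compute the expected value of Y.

E[P²] = Var(P) + (E[P])² = 9 + 4 = 13

13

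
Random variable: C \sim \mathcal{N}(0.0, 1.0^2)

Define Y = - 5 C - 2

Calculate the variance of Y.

For Y = aC + b: Var(Y) = a² * Var(C)
Var(C) = 1.0^2 = 1
Var(Y) = (-5)² * 1 = 25 * 1 = 25

25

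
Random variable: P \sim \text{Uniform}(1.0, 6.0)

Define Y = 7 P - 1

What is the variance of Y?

For Y = aP + b: Var(Y) = a² * Var(P)
Var(P) = (6 - 1)^2/12 = 2.0833333
Var(Y) = 7² * 2.0833333 = 49 * 2.0833333 = 102.08333

102.08333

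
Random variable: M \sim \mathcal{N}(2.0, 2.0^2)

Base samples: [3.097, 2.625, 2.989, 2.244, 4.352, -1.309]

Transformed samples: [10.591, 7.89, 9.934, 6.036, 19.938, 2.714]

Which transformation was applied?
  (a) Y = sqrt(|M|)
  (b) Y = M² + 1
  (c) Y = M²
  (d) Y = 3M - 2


Checking option (b) Y = M² + 1:
  M = 3.097 -> Y = 10.591 ✓
  M = 2.625 -> Y = 7.89 ✓
  M = 2.989 -> Y = 9.934 ✓
All samples match this transformation.

(b) M² + 1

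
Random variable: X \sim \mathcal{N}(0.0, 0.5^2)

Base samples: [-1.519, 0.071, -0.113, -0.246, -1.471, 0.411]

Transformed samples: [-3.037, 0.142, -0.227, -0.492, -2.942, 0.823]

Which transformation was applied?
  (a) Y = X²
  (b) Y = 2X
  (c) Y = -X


Checking option (b) Y = 2X:
  X = -1.519 -> Y = -3.037 ✓
  X = 0.071 -> Y = 0.142 ✓
  X = -0.113 -> Y = -0.227 ✓
All samples match this transformation.

(b) 2X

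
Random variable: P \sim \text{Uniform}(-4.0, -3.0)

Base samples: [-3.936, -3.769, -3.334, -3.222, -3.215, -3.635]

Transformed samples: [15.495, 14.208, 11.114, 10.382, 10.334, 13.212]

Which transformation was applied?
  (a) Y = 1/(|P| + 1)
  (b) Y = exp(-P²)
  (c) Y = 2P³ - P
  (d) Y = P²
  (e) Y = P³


Checking option (d) Y = P²:
  P = -3.936 -> Y = 15.495 ✓
  P = -3.769 -> Y = 14.208 ✓
  P = -3.334 -> Y = 11.114 ✓
All samples match this transformation.

(d) P²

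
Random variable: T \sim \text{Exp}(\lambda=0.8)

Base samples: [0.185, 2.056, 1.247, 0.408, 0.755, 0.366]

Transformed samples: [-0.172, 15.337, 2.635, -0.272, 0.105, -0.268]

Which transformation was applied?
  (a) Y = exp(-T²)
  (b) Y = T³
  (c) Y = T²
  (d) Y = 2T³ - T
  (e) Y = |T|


Checking option (d) Y = 2T³ - T:
  T = 0.185 -> Y = -0.172 ✓
  T = 2.056 -> Y = 15.337 ✓
  T = 1.247 -> Y = 2.635 ✓
All samples match this transformation.

(d) 2T³ - T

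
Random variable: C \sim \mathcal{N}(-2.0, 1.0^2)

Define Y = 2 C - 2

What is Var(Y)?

For Y = aC + b: Var(Y) = a² * Var(C)
Var(C) = 1.0^2 = 1
Var(Y) = 2² * 1 = 4 * 1 = 4

4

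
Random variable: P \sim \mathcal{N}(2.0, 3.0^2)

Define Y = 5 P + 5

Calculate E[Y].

For Y = 5P + 5:
E[Y] = 5 * E[P] + 5
E[P] = 2.0 = 2
E[Y] = 5 * 2 + 5 = 15

15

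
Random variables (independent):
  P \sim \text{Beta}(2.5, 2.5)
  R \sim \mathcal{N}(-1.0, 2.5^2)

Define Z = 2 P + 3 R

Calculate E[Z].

E[Z] = 2*E[P] + 3*E[R]
E[P] = 0.5
E[R] = -1
E[Z] = 2*0.5 + 3*(-1) = -2

-2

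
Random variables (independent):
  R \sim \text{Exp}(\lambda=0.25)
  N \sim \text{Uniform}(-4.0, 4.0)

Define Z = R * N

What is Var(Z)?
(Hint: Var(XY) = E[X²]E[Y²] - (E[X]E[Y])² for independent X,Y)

Var(XY) = E[X²]E[Y²] - (E[X]E[Y])²
E[R] = 4, Var(R) = 16
E[N] = 0, Var(N) = 5.3333333
E[R²] = 16 + 4² = 32
E[N²] = 5.3333333 + 0² = 5.3333333
Var(Z) = 32*5.3333333 - (4*0)²
= 170.66667 - 0 = 170.66667

170.66667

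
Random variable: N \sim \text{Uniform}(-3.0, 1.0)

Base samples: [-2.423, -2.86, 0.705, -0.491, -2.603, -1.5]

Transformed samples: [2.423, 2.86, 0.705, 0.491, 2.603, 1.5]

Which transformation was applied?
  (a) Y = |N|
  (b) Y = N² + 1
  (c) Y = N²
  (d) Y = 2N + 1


Checking option (a) Y = |N|:
  N = -2.423 -> Y = 2.423 ✓
  N = -2.86 -> Y = 2.86 ✓
  N = 0.705 -> Y = 0.705 ✓
All samples match this transformation.

(a) |N|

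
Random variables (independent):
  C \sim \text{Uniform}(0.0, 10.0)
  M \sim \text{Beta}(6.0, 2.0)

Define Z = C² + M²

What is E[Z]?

E[Z] = E[C²] + E[M²]
E[C²] = Var(C) + E[C]² = 8.3333333 + 25 = 33.333333
E[M²] = Var(M) + E[M]² = 0.020833333 + 0.5625 = 0.58333333
E[Z] = 33.333333 + 0.58333333 = 33.916667

33.916667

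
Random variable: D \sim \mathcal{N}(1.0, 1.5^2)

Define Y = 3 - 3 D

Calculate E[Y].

For Y = -3D + 3:
E[Y] = -3 * E[D] + 3
E[D] = 1.0 = 1
E[Y] = -3 * 1 + 3 = 0

0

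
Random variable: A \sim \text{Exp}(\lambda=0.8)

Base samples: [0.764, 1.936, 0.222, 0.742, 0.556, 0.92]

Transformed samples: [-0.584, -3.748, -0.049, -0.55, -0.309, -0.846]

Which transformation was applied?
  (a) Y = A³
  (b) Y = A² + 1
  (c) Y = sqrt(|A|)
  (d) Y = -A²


Checking option (d) Y = -A²:
  A = 0.764 -> Y = -0.584 ✓
  A = 1.936 -> Y = -3.748 ✓
  A = 0.222 -> Y = -0.049 ✓
All samples match this transformation.

(d) -A²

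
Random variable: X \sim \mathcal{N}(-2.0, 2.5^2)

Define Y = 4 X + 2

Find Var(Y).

For Y = aX + b: Var(Y) = a² * Var(X)
Var(X) = 2.5^2 = 6.25
Var(Y) = 4² * 6.25 = 16 * 6.25 = 100

100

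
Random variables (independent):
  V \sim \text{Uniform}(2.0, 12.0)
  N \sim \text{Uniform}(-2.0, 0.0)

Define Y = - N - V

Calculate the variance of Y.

For independent RVs: Var(aX + bY) = a²Var(X) + b²Var(Y)
Var(V) = 8.3333333
Var(N) = 0.33333333
Var(Y) = (-1)²*8.3333333 + (-1)²*0.33333333
= 1*8.3333333 + 1*0.33333333 = 8.6666667

8.6666667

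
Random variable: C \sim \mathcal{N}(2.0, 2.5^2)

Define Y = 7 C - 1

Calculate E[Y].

For Y = 7C - 1:
E[Y] = 7 * E[C] - 1
E[C] = 2.0 = 2
E[Y] = 7 * 2 - 1 = 13

13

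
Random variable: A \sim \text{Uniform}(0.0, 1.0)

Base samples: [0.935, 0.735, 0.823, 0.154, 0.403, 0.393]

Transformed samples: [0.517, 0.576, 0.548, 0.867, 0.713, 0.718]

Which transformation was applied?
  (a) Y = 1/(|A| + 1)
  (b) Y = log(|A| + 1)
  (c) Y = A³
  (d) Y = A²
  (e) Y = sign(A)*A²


Checking option (a) Y = 1/(|A| + 1):
  A = 0.935 -> Y = 0.517 ✓
  A = 0.735 -> Y = 0.576 ✓
  A = 0.823 -> Y = 0.548 ✓
All samples match this transformation.

(a) 1/(|A| + 1)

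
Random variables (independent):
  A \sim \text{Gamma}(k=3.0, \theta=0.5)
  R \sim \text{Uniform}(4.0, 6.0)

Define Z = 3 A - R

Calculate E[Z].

E[Z] = 3*E[A] - 1*E[R]
E[A] = 1.5
E[R] = 5
E[Z] = 3*1.5 - 1*5 = -0.5

-0.5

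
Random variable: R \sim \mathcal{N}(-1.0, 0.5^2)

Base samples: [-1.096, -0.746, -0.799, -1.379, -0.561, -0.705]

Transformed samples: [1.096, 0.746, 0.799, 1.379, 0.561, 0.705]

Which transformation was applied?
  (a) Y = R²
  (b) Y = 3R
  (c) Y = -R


Checking option (c) Y = -R:
  R = -1.096 -> Y = 1.096 ✓
  R = -0.746 -> Y = 0.746 ✓
  R = -0.799 -> Y = 0.799 ✓
All samples match this transformation.

(c) -R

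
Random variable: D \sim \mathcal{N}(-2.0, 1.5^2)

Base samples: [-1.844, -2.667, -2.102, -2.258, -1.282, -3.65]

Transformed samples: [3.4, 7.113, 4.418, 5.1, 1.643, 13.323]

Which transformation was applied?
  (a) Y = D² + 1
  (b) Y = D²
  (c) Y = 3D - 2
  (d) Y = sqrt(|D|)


Checking option (b) Y = D²:
  D = -1.844 -> Y = 3.4 ✓
  D = -2.667 -> Y = 7.113 ✓
  D = -2.102 -> Y = 4.418 ✓
All samples match this transformation.

(b) D²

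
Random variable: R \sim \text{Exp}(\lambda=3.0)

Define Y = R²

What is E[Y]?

E[R²] = Var(R) + (E[R])² = 0.11111111 + 0.11111111 = 0.22222222

0.22222222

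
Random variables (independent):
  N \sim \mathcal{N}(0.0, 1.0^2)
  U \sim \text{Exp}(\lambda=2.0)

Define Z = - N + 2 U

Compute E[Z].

E[Z] = -1*E[N] + 2*E[U]
E[N] = 0
E[U] = 0.5
E[Z] = -1*0 + 2*0.5 = 1

1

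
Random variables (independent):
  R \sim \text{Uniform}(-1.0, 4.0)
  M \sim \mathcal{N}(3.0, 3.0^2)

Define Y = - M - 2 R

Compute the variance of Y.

For independent RVs: Var(aX + bY) = a²Var(X) + b²Var(Y)
Var(R) = 2.0833333
Var(M) = 9
Var(Y) = (-2)²*2.0833333 + (-1)²*9
= 4*2.0833333 + 1*9 = 17.333333

17.333333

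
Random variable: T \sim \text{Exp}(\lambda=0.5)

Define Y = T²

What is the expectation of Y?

E[T²] = Var(T) + (E[T])² = 4 + 4 = 8

8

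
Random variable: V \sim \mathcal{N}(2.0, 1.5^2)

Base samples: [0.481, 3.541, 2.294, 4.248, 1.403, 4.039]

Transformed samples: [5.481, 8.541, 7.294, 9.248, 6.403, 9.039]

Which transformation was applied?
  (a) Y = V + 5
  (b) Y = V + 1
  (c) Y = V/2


Checking option (a) Y = V + 5:
  V = 0.481 -> Y = 5.481 ✓
  V = 3.541 -> Y = 8.541 ✓
  V = 2.294 -> Y = 7.294 ✓
All samples match this transformation.

(a) V + 5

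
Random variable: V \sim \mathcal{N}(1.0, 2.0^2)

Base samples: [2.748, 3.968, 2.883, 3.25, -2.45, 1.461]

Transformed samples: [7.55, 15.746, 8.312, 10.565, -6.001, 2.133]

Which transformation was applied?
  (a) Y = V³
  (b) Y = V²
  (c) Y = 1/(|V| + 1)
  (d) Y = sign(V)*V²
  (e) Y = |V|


Checking option (d) Y = sign(V)*V²:
  V = 2.748 -> Y = 7.55 ✓
  V = 3.968 -> Y = 15.746 ✓
  V = 2.883 -> Y = 8.312 ✓
All samples match this transformation.

(d) sign(V)*V²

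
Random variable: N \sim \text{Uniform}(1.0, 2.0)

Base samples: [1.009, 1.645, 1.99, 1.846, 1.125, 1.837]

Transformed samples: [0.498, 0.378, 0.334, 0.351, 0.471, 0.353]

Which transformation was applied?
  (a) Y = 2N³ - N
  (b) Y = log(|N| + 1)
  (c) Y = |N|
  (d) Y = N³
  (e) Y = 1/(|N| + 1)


Checking option (e) Y = 1/(|N| + 1):
  N = 1.009 -> Y = 0.498 ✓
  N = 1.645 -> Y = 0.378 ✓
  N = 1.99 -> Y = 0.334 ✓
All samples match this transformation.

(e) 1/(|N| + 1)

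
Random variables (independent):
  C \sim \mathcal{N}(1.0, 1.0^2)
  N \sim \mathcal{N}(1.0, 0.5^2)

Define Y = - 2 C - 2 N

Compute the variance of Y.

For independent RVs: Var(aX + bY) = a²Var(X) + b²Var(Y)
Var(C) = 1
Var(N) = 0.25
Var(Y) = (-2)²*1 + (-2)²*0.25
= 4*1 + 4*0.25 = 5

5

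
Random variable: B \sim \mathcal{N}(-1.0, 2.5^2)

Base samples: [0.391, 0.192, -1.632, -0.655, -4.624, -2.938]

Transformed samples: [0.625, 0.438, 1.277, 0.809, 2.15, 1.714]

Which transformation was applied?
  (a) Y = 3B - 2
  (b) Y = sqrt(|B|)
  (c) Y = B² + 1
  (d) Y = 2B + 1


Checking option (b) Y = sqrt(|B|):
  B = 0.391 -> Y = 0.625 ✓
  B = 0.192 -> Y = 0.438 ✓
  B = -1.632 -> Y = 1.277 ✓
All samples match this transformation.

(b) sqrt(|B|)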